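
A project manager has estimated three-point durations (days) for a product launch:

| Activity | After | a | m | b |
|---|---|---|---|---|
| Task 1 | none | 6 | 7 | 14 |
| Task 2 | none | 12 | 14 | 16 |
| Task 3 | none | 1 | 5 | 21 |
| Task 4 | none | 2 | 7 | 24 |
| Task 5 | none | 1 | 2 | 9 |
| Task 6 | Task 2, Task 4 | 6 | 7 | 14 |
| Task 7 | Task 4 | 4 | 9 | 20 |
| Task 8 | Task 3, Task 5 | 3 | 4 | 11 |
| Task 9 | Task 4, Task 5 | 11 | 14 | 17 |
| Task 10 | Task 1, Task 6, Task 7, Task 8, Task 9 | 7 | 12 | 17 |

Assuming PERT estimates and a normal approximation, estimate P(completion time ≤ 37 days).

0.685

te_Task 1 = (6 + 4·7 + 14)/6 = 48/6 = 8; σ²_Task 1 = ((14−6)/6)² = 1.778
te_Task 2 = (12 + 4·14 + 16)/6 = 84/6 = 14; σ²_Task 2 = ((16−12)/6)² = 0.444
te_Task 3 = (1 + 4·5 + 21)/6 = 42/6 = 7; σ²_Task 3 = ((21−1)/6)² = 11.111
te_Task 4 = (2 + 4·7 + 24)/6 = 54/6 = 9; σ²_Task 4 = ((24−2)/6)² = 13.444
te_Task 5 = (1 + 4·2 + 9)/6 = 18/6 = 3; σ²_Task 5 = ((9−1)/6)² = 1.778
te_Task 6 = (6 + 4·7 + 14)/6 = 48/6 = 8; σ²_Task 6 = ((14−6)/6)² = 1.778
te_Task 7 = (4 + 4·9 + 20)/6 = 60/6 = 10; σ²_Task 7 = ((20−4)/6)² = 7.111
te_Task 8 = (3 + 4·4 + 11)/6 = 30/6 = 5; σ²_Task 8 = ((11−3)/6)² = 1.778
te_Task 9 = (11 + 4·14 + 17)/6 = 84/6 = 14; σ²_Task 9 = ((17−11)/6)² = 1.000
te_Task 10 = (7 + 4·12 + 17)/6 = 72/6 = 12; σ²_Task 10 = ((17−7)/6)² = 2.778

Forward pass:
ES_Task 1 = 0; EF_Task 1 = 8
ES_Task 2 = 0; EF_Task 2 = 14
ES_Task 3 = 0; EF_Task 3 = 7
ES_Task 4 = 0; EF_Task 4 = 9
ES_Task 5 = 0; EF_Task 5 = 3
ES_Task 6 = max(EF_Task 2=14, EF_Task 4=9) = 14; EF_Task 6 = 14+8 = 22
ES_Task 7 = 9; EF_Task 7 = 9+10 = 19
ES_Task 8 = max(EF_Task 3=7, EF_Task 5=3) = 7; EF_Task 8 = 7+5 = 12
ES_Task 9 = max(EF_Task 4=9, EF_Task 5=3) = 9; EF_Task 9 = 9+14 = 23
ES_Task 10 = max(EF_Task 1=8, EF_Task 6=22, EF_Task 7=19, EF_Task 8=12, EF_Task 9=23) = 23; EF_Task 10 = 23+12 = 35
Expected project duration μ = 35 days. Critical path: Task 4 → Task 9 → Task 10.

Variance along critical path = 13.444 + 1.000 + 2.778 = 17.222; σ = √17.222 = 4.150 days.
Z = (37 − 35) / 4.150 = 0.482
P(T ≤ 37) = Φ(0.482) ≈ 0.685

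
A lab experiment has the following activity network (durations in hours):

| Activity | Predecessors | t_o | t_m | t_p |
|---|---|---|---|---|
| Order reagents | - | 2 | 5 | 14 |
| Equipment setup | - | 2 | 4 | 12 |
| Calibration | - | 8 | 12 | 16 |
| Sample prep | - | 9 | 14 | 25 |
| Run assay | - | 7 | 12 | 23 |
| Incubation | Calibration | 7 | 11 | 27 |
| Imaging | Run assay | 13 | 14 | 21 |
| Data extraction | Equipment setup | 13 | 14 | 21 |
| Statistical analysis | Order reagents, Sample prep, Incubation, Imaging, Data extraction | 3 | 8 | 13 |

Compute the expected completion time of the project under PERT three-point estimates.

te_Order reagents = (2 + 4·5 + 14)/6 = 36/6 = 6
te_Equipment setup = (2 + 4·4 + 12)/6 = 30/6 = 5
te_Calibration = (8 + 4·12 + 16)/6 = 72/6 = 12
te_Sample prep = (9 + 4·14 + 25)/6 = 90/6 = 15
te_Run assay = (7 + 4·12 + 23)/6 = 78/6 = 13
te_Incubation = (7 + 4·11 + 27)/6 = 78/6 = 13
te_Imaging = (13 + 4·14 + 21)/6 = 90/6 = 15
te_Data extraction = (13 + 4·14 + 21)/6 = 90/6 = 15
te_Statistical analysis = (3 + 4·8 + 13)/6 = 48/6 = 8

Forward pass:
ES_Order reagents = 0; EF_Order reagents = 6
ES_Equipment setup = 0; EF_Equipment setup = 5
ES_Calibration = 0; EF_Calibration = 12
ES_Sample prep = 0; EF_Sample prep = 15
ES_Run assay = 0; EF_Run assay = 13
ES_Incubation = 12; EF_Incubation = 12+13 = 25
ES_Imaging = 13; EF_Imaging = 13+15 = 28
ES_Data extraction = 5; EF_Data extraction = 5+15 = 20
ES_Statistical analysis = max(EF_Order reagents=6, EF_Sample prep=15, EF_Incubation=25, EF_Imaging=28, EF_Data extraction=20) = 28; EF_Statistical analysis = 28+8 = 36
Expected project duration μ = 36 hours. Critical path: Run assay → Imaging → Statistical analysis.

36 hours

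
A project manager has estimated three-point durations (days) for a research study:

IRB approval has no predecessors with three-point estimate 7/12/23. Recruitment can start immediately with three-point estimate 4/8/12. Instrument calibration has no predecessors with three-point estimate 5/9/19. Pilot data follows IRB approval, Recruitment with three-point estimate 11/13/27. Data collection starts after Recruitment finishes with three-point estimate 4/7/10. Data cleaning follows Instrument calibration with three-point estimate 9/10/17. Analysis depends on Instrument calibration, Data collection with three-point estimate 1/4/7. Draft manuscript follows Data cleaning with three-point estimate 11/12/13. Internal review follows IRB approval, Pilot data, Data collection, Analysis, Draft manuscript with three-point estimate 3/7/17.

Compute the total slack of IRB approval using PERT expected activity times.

5 days

te_IRB approval = (7 + 4·12 + 23)/6 = 78/6 = 13
te_Recruitment = (4 + 4·8 + 12)/6 = 48/6 = 8
te_Instrument calibration = (5 + 4·9 + 19)/6 = 60/6 = 10
te_Pilot data = (11 + 4·13 + 27)/6 = 90/6 = 15
te_Data collection = (4 + 4·7 + 10)/6 = 42/6 = 7
te_Data cleaning = (9 + 4·10 + 17)/6 = 66/6 = 11
te_Analysis = (1 + 4·4 + 7)/6 = 24/6 = 4
te_Draft manuscript = (11 + 4·12 + 13)/6 = 72/6 = 12
te_Internal review = (3 + 4·7 + 17)/6 = 48/6 = 8

Forward pass:
ES_IRB approval = 0; EF_IRB approval = 13
ES_Recruitment = 0; EF_Recruitment = 8
ES_Instrument calibration = 0; EF_Instrument calibration = 10
ES_Pilot data = max(EF_IRB approval=13, EF_Recruitment=8) = 13; EF_Pilot data = 13+15 = 28
ES_Data collection = 8; EF_Data collection = 8+7 = 15
ES_Data cleaning = 10; EF_Data cleaning = 10+11 = 21
ES_Analysis = max(EF_Instrument calibration=10, EF_Data collection=15) = 15; EF_Analysis = 15+4 = 19
ES_Draft manuscript = 21; EF_Draft manuscript = 21+12 = 33
ES_Internal review = max(EF_IRB approval=13, EF_Pilot data=28, EF_Data collection=15, EF_Analysis=19, EF_Draft manuscript=33) = 33; EF_Internal review = 33+8 = 41
Expected project duration μ = 41 days. Critical path: Instrument calibration → Data cleaning → Draft manuscript → Internal review.

Backward pass:
LF_Internal review = 41; LS_Internal review = 41−8 = 33
LF_Draft manuscript = LS_Internal review = 33; LS_Draft manuscript = 33−12 = 21
LF_Analysis = LS_Internal review = 33; LS_Analysis = 33−4 = 29
LF_Data cleaning = LS_Draft manuscript = 21; LS_Data cleaning = 21−11 = 10
LF_Data collection = min(LS_Analysis=29, LS_Internal review=33) = 29; LS_Data collection = 29−7 = 22
LF_Pilot data = LS_Internal review = 33; LS_Pilot data = 33−15 = 18
LF_Instrument calibration = min(LS_Data cleaning=10, LS_Analysis=29) = 10; LS_Instrument calibration = 10−10 = 0
LF_Recruitment = min(LS_Pilot data=18, LS_Data collection=22) = 18; LS_Recruitment = 18−8 = 10
LF_IRB approval = min(LS_Pilot data=18, LS_Internal review=33) = 18; LS_IRB approval = 18−13 = 5
Slack_IRB approval = LS_IRB approval − ES_IRB approval = 5 − 0 = 5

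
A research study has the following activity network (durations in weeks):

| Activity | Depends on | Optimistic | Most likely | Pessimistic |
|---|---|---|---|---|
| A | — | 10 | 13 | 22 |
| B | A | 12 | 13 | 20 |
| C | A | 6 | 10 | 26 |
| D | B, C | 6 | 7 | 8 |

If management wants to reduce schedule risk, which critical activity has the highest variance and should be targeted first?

te_A = (10 + 4·13 + 22)/6 = 84/6 = 14; σ²_A = ((22−10)/6)² = 4.000
te_B = (12 + 4·13 + 20)/6 = 84/6 = 14; σ²_B = ((20−12)/6)² = 1.778
te_C = (6 + 4·10 + 26)/6 = 72/6 = 12; σ²_C = ((26−6)/6)² = 11.111
te_D = (6 + 4·7 + 8)/6 = 42/6 = 7; σ²_D = ((8−6)/6)² = 0.111

Forward pass:
ES_A = 0; EF_A = 14
ES_B = 14; EF_B = 14+14 = 28
ES_C = 14; EF_C = 14+12 = 26
ES_D = max(EF_B=28, EF_C=26) = 28; EF_D = 28+7 = 35
Expected project duration μ = 35 weeks. Critical path: A → B → D.

Variances on critical path: σ²_A=4.000, σ²_B=1.778, σ²_D=0.111.
Largest is σ²_A = 4.000.

A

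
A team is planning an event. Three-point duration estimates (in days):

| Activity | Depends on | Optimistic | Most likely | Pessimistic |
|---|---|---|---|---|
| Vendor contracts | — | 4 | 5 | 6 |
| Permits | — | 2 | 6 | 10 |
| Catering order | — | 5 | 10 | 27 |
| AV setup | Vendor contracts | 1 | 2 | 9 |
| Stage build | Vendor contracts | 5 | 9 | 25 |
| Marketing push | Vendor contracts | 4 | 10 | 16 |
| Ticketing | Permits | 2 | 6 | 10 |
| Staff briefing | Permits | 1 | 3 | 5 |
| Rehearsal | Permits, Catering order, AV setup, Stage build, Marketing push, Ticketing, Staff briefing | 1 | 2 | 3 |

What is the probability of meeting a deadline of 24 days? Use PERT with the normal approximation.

te_Vendor contracts = (4 + 4·5 + 6)/6 = 30/6 = 5; σ²_Vendor contracts = ((6−4)/6)² = 0.111
te_Permits = (2 + 4·6 + 10)/6 = 36/6 = 6; σ²_Permits = ((10−2)/6)² = 1.778
te_Catering order = (5 + 4·10 + 27)/6 = 72/6 = 12; σ²_Catering order = ((27−5)/6)² = 13.444
te_AV setup = (1 + 4·2 + 9)/6 = 18/6 = 3; σ²_AV setup = ((9−1)/6)² = 1.778
te_Stage build = (5 + 4·9 + 25)/6 = 66/6 = 11; σ²_Stage build = ((25−5)/6)² = 11.111
te_Marketing push = (4 + 4·10 + 16)/6 = 60/6 = 10; σ²_Marketing push = ((16−4)/6)² = 4.000
te_Ticketing = (2 + 4·6 + 10)/6 = 36/6 = 6; σ²_Ticketing = ((10−2)/6)² = 1.778
te_Staff briefing = (1 + 4·3 + 5)/6 = 18/6 = 3; σ²_Staff briefing = ((5−1)/6)² = 0.444
te_Rehearsal = (1 + 4·2 + 3)/6 = 12/6 = 2; σ²_Rehearsal = ((3−1)/6)² = 0.111

Forward pass:
ES_Vendor contracts = 0; EF_Vendor contracts = 5
ES_Permits = 0; EF_Permits = 6
ES_Catering order = 0; EF_Catering order = 12
ES_AV setup = 5; EF_AV setup = 5+3 = 8
ES_Stage build = 5; EF_Stage build = 5+11 = 16
ES_Marketing push = 5; EF_Marketing push = 5+10 = 15
ES_Ticketing = 6; EF_Ticketing = 6+6 = 12
ES_Staff briefing = 6; EF_Staff briefing = 6+3 = 9
ES_Rehearsal = max(EF_Permits=6, EF_Catering order=12, EF_AV setup=8, EF_Stage build=16, EF_Marketing push=15, EF_Ticketing=12, EF_Staff briefing=9) = 16; EF_Rehearsal = 16+2 = 18
Expected project duration μ = 18 days. Critical path: Vendor contracts → Stage build → Rehearsal.

Variance along critical path = 0.111 + 11.111 + 0.111 = 11.333; σ = √11.333 = 3.367 days.
Z = (24 − 18) / 3.367 = 1.782
P(T ≤ 24) = Φ(1.782) ≈ 0.963

0.963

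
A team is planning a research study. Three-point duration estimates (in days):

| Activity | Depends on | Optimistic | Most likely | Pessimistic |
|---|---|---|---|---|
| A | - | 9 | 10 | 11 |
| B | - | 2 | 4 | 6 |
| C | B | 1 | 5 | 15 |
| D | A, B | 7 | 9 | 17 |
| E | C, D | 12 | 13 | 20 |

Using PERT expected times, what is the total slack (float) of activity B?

6 days

te_A = (9 + 4·10 + 11)/6 = 60/6 = 10
te_B = (2 + 4·4 + 6)/6 = 24/6 = 4
te_C = (1 + 4·5 + 15)/6 = 36/6 = 6
te_D = (7 + 4·9 + 17)/6 = 60/6 = 10
te_E = (12 + 4·13 + 20)/6 = 84/6 = 14

Forward pass:
ES_A = 0; EF_A = 10
ES_B = 0; EF_B = 4
ES_C = 4; EF_C = 4+6 = 10
ES_D = max(EF_A=10, EF_B=4) = 10; EF_D = 10+10 = 20
ES_E = max(EF_C=10, EF_D=20) = 20; EF_E = 20+14 = 34
Expected project duration μ = 34 days. Critical path: A → D → E.

Backward pass:
LF_E = 34; LS_E = 34−14 = 20
LF_D = LS_E = 20; LS_D = 20−10 = 10
LF_C = LS_E = 20; LS_C = 20−6 = 14
LF_B = min(LS_C=14, LS_D=10) = 10; LS_B = 10−4 = 6
LF_A = LS_D = 10; LS_A = 10−10 = 0
Slack_B = LS_B − ES_B = 6 − 0 = 6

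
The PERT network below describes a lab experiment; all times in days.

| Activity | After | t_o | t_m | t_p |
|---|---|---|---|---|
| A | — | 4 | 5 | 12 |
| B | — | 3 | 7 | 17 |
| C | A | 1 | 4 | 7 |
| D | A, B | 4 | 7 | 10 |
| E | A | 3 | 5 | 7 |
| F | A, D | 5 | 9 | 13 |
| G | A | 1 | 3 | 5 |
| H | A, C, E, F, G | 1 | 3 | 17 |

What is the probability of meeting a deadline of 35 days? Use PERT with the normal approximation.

te_A = (4 + 4·5 + 12)/6 = 36/6 = 6; σ²_A = ((12−4)/6)² = 1.778
te_B = (3 + 4·7 + 17)/6 = 48/6 = 8; σ²_B = ((17−3)/6)² = 5.444
te_C = (1 + 4·4 + 7)/6 = 24/6 = 4; σ²_C = ((7−1)/6)² = 1.000
te_D = (4 + 4·7 + 10)/6 = 42/6 = 7; σ²_D = ((10−4)/6)² = 1.000
te_E = (3 + 4·5 + 7)/6 = 30/6 = 5; σ²_E = ((7−3)/6)² = 0.444
te_F = (5 + 4·9 + 13)/6 = 54/6 = 9; σ²_F = ((13−5)/6)² = 1.778
te_G = (1 + 4·3 + 5)/6 = 18/6 = 3; σ²_G = ((5−1)/6)² = 0.444
te_H = (1 + 4·3 + 17)/6 = 30/6 = 5; σ²_H = ((17−1)/6)² = 7.111

Forward pass:
ES_A = 0; EF_A = 6
ES_B = 0; EF_B = 8
ES_C = 6; EF_C = 6+4 = 10
ES_D = max(EF_A=6, EF_B=8) = 8; EF_D = 8+7 = 15
ES_E = 6; EF_E = 6+5 = 11
ES_F = max(EF_A=6, EF_D=15) = 15; EF_F = 15+9 = 24
ES_G = 6; EF_G = 6+3 = 9
ES_H = max(EF_A=6, EF_C=10, EF_E=11, EF_F=24, EF_G=9) = 24; EF_H = 24+5 = 29
Expected project duration μ = 29 days. Critical path: B → D → F → H.

Variance along critical path = 5.444 + 1.000 + 1.778 + 7.111 = 15.333; σ = √15.333 = 3.916 days.
Z = (35 − 29) / 3.916 = 1.532
P(T ≤ 35) = Φ(1.532) ≈ 0.937

0.937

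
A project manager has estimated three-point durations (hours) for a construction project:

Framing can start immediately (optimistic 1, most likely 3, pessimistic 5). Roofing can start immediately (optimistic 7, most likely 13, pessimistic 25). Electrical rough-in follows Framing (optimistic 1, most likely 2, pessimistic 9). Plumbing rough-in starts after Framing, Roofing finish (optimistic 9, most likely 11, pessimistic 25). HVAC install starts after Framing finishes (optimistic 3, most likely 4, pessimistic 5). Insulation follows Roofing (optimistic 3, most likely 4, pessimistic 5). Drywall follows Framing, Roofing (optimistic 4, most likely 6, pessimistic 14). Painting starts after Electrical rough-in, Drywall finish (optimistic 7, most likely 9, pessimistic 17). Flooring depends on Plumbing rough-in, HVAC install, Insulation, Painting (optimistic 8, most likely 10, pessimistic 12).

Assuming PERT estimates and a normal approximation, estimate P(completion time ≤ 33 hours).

0.019

te_Framing = (1 + 4·3 + 5)/6 = 18/6 = 3; σ²_Framing = ((5−1)/6)² = 0.444
te_Roofing = (7 + 4·13 + 25)/6 = 84/6 = 14; σ²_Roofing = ((25−7)/6)² = 9.000
te_Electrical rough-in = (1 + 4·2 + 9)/6 = 18/6 = 3; σ²_Electrical rough-in = ((9−1)/6)² = 1.778
te_Plumbing rough-in = (9 + 4·11 + 25)/6 = 78/6 = 13; σ²_Plumbing rough-in = ((25−9)/6)² = 7.111
te_HVAC install = (3 + 4·4 + 5)/6 = 24/6 = 4; σ²_HVAC install = ((5−3)/6)² = 0.111
te_Insulation = (3 + 4·4 + 5)/6 = 24/6 = 4; σ²_Insulation = ((5−3)/6)² = 0.111
te_Drywall = (4 + 4·6 + 14)/6 = 42/6 = 7; σ²_Drywall = ((14−4)/6)² = 2.778
te_Painting = (7 + 4·9 + 17)/6 = 60/6 = 10; σ²_Painting = ((17−7)/6)² = 2.778
te_Flooring = (8 + 4·10 + 12)/6 = 60/6 = 10; σ²_Flooring = ((12−8)/6)² = 0.444

Forward pass:
ES_Framing = 0; EF_Framing = 3
ES_Roofing = 0; EF_Roofing = 14
ES_Electrical rough-in = 3; EF_Electrical rough-in = 3+3 = 6
ES_Plumbing rough-in = max(EF_Framing=3, EF_Roofing=14) = 14; EF_Plumbing rough-in = 14+13 = 27
ES_HVAC install = 3; EF_HVAC install = 3+4 = 7
ES_Insulation = 14; EF_Insulation = 14+4 = 18
ES_Drywall = max(EF_Framing=3, EF_Roofing=14) = 14; EF_Drywall = 14+7 = 21
ES_Painting = max(EF_Electrical rough-in=6, EF_Drywall=21) = 21; EF_Painting = 21+10 = 31
ES_Flooring = max(EF_Plumbing rough-in=27, EF_HVAC install=7, EF_Insulation=18, EF_Painting=31) = 31; EF_Flooring = 31+10 = 41
Expected project duration μ = 41 hours. Critical path: Roofing → Drywall → Painting → Flooring.

Variance along critical path = 9.000 + 2.778 + 2.778 + 0.444 = 15.000; σ = √15.000 = 3.873 hours.
Z = (33 − 41) / 3.873 = -2.066
P(T ≤ 33) = Φ(-2.066) ≈ 0.019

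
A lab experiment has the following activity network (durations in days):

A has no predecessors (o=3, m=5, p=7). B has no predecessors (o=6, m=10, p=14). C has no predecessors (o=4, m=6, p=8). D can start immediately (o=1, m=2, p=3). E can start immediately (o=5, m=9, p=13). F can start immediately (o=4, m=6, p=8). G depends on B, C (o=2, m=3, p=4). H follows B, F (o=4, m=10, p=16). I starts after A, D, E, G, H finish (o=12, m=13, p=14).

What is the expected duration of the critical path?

33 days

te_A = (3 + 4·5 + 7)/6 = 30/6 = 5
te_B = (6 + 4·10 + 14)/6 = 60/6 = 10
te_C = (4 + 4·6 + 8)/6 = 36/6 = 6
te_D = (1 + 4·2 + 3)/6 = 12/6 = 2
te_E = (5 + 4·9 + 13)/6 = 54/6 = 9
te_F = (4 + 4·6 + 8)/6 = 36/6 = 6
te_G = (2 + 4·3 + 4)/6 = 18/6 = 3
te_H = (4 + 4·10 + 16)/6 = 60/6 = 10
te_I = (12 + 4·13 + 14)/6 = 78/6 = 13

Forward pass:
ES_A = 0; EF_A = 5
ES_B = 0; EF_B = 10
ES_C = 0; EF_C = 6
ES_D = 0; EF_D = 2
ES_E = 0; EF_E = 9
ES_F = 0; EF_F = 6
ES_G = max(EF_B=10, EF_C=6) = 10; EF_G = 10+3 = 13
ES_H = max(EF_B=10, EF_F=6) = 10; EF_H = 10+10 = 20
ES_I = max(EF_A=5, EF_D=2, EF_E=9, EF_G=13, EF_H=20) = 20; EF_I = 20+13 = 33
Expected project duration μ = 33 days. Critical path: B → H → I.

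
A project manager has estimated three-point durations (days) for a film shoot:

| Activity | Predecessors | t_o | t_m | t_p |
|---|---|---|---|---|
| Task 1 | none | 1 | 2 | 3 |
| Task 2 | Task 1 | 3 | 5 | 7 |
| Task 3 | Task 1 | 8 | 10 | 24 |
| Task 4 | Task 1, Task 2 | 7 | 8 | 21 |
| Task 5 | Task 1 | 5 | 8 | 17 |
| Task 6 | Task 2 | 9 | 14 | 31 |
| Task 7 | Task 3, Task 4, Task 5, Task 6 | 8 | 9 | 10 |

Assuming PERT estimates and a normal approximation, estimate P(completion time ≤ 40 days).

te_Task 1 = (1 + 4·2 + 3)/6 = 12/6 = 2; σ²_Task 1 = ((3−1)/6)² = 0.111
te_Task 2 = (3 + 4·5 + 7)/6 = 30/6 = 5; σ²_Task 2 = ((7−3)/6)² = 0.444
te_Task 3 = (8 + 4·10 + 24)/6 = 72/6 = 12; σ²_Task 3 = ((24−8)/6)² = 7.111
te_Task 4 = (7 + 4·8 + 21)/6 = 60/6 = 10; σ²_Task 4 = ((21−7)/6)² = 5.444
te_Task 5 = (5 + 4·8 + 17)/6 = 54/6 = 9; σ²_Task 5 = ((17−5)/6)² = 4.000
te_Task 6 = (9 + 4·14 + 31)/6 = 96/6 = 16; σ²_Task 6 = ((31−9)/6)² = 13.444
te_Task 7 = (8 + 4·9 + 10)/6 = 54/6 = 9; σ²_Task 7 = ((10−8)/6)² = 0.111

Forward pass:
ES_Task 1 = 0; EF_Task 1 = 2
ES_Task 2 = 2; EF_Task 2 = 2+5 = 7
ES_Task 3 = 2; EF_Task 3 = 2+12 = 14
ES_Task 4 = max(EF_Task 1=2, EF_Task 2=7) = 7; EF_Task 4 = 7+10 = 17
ES_Task 5 = 2; EF_Task 5 = 2+9 = 11
ES_Task 6 = 7; EF_Task 6 = 7+16 = 23
ES_Task 7 = max(EF_Task 3=14, EF_Task 4=17, EF_Task 5=11, EF_Task 6=23) = 23; EF_Task 7 = 23+9 = 32
Expected project duration μ = 32 days. Critical path: Task 1 → Task 2 → Task 6 → Task 7.

Variance along critical path = 0.111 + 0.444 + 13.444 + 0.111 = 14.111; σ = √14.111 = 3.756 days.
Z = (40 − 32) / 3.756 = 2.130
P(T ≤ 40) = Φ(2.130) ≈ 0.983

0.983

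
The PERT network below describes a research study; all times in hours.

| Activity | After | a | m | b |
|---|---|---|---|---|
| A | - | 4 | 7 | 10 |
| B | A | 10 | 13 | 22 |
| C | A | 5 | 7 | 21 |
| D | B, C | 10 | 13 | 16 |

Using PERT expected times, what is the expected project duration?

34 hours

te_A = (4 + 4·7 + 10)/6 = 42/6 = 7
te_B = (10 + 4·13 + 22)/6 = 84/6 = 14
te_C = (5 + 4·7 + 21)/6 = 54/6 = 9
te_D = (10 + 4·13 + 16)/6 = 78/6 = 13

Forward pass:
ES_A = 0; EF_A = 7
ES_B = 7; EF_B = 7+14 = 21
ES_C = 7; EF_C = 7+9 = 16
ES_D = max(EF_B=21, EF_C=16) = 21; EF_D = 21+13 = 34
Expected project duration μ = 34 hours. Critical path: A → B → D.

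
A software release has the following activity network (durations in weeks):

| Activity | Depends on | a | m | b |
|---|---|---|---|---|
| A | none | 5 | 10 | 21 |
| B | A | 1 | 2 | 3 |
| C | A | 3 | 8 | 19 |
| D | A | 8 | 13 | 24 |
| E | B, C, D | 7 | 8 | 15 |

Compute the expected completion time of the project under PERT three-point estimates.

te_A = (5 + 4·10 + 21)/6 = 66/6 = 11
te_B = (1 + 4·2 + 3)/6 = 12/6 = 2
te_C = (3 + 4·8 + 19)/6 = 54/6 = 9
te_D = (8 + 4·13 + 24)/6 = 84/6 = 14
te_E = (7 + 4·8 + 15)/6 = 54/6 = 9

Forward pass:
ES_A = 0; EF_A = 11
ES_B = 11; EF_B = 11+2 = 13
ES_C = 11; EF_C = 11+9 = 20
ES_D = 11; EF_D = 11+14 = 25
ES_E = max(EF_B=13, EF_C=20, EF_D=25) = 25; EF_E = 25+9 = 34
Expected project duration μ = 34 weeks. Critical path: A → D → E.

34 weeks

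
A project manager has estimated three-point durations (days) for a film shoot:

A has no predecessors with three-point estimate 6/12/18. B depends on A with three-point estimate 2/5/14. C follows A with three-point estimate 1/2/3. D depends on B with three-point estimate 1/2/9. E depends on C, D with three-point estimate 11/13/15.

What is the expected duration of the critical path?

te_A = (6 + 4·12 + 18)/6 = 72/6 = 12
te_B = (2 + 4·5 + 14)/6 = 36/6 = 6
te_C = (1 + 4·2 + 3)/6 = 12/6 = 2
te_D = (1 + 4·2 + 9)/6 = 18/6 = 3
te_E = (11 + 4·13 + 15)/6 = 78/6 = 13

Forward pass:
ES_A = 0; EF_A = 12
ES_B = 12; EF_B = 12+6 = 18
ES_C = 12; EF_C = 12+2 = 14
ES_D = 18; EF_D = 18+3 = 21
ES_E = max(EF_C=14, EF_D=21) = 21; EF_E = 21+13 = 34
Expected project duration μ = 34 days. Critical path: A → B → D → E.

34 days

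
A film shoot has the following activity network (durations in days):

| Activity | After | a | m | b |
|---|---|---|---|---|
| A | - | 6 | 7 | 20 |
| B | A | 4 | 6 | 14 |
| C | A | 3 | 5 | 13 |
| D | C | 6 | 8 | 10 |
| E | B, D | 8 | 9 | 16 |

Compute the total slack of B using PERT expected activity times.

7 days

te_A = (6 + 4·7 + 20)/6 = 54/6 = 9
te_B = (4 + 4·6 + 14)/6 = 42/6 = 7
te_C = (3 + 4·5 + 13)/6 = 36/6 = 6
te_D = (6 + 4·8 + 10)/6 = 48/6 = 8
te_E = (8 + 4·9 + 16)/6 = 60/6 = 10

Forward pass:
ES_A = 0; EF_A = 9
ES_B = 9; EF_B = 9+7 = 16
ES_C = 9; EF_C = 9+6 = 15
ES_D = 15; EF_D = 15+8 = 23
ES_E = max(EF_B=16, EF_D=23) = 23; EF_E = 23+10 = 33
Expected project duration μ = 33 days. Critical path: A → C → D → E.

Backward pass:
LF_E = 33; LS_E = 33−10 = 23
LF_D = LS_E = 23; LS_D = 23−8 = 15
LF_C = LS_D = 15; LS_C = 15−6 = 9
LF_B = LS_E = 23; LS_B = 23−7 = 16
LF_A = min(LS_B=16, LS_C=9) = 9; LS_A = 9−9 = 0
Slack_B = LS_B − ES_B = 16 − 9 = 7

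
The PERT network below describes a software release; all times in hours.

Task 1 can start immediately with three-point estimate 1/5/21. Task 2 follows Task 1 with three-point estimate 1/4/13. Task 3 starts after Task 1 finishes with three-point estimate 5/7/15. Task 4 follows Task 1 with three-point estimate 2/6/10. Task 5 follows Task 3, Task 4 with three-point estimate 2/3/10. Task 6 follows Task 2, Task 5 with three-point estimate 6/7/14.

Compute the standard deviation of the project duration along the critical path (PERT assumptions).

te_Task 1 = (1 + 4·5 + 21)/6 = 42/6 = 7; σ²_Task 1 = ((21−1)/6)² = 11.111
te_Task 2 = (1 + 4·4 + 13)/6 = 30/6 = 5; σ²_Task 2 = ((13−1)/6)² = 4.000
te_Task 3 = (5 + 4·7 + 15)/6 = 48/6 = 8; σ²_Task 3 = ((15−5)/6)² = 2.778
te_Task 4 = (2 + 4·6 + 10)/6 = 36/6 = 6; σ²_Task 4 = ((10−2)/6)² = 1.778
te_Task 5 = (2 + 4·3 + 10)/6 = 24/6 = 4; σ²_Task 5 = ((10−2)/6)² = 1.778
te_Task 6 = (6 + 4·7 + 14)/6 = 48/6 = 8; σ²_Task 6 = ((14−6)/6)² = 1.778

Forward pass:
ES_Task 1 = 0; EF_Task 1 = 7
ES_Task 2 = 7; EF_Task 2 = 7+5 = 12
ES_Task 3 = 7; EF_Task 3 = 7+8 = 15
ES_Task 4 = 7; EF_Task 4 = 7+6 = 13
ES_Task 5 = max(EF_Task 3=15, EF_Task 4=13) = 15; EF_Task 5 = 15+4 = 19
ES_Task 6 = max(EF_Task 2=12, EF_Task 5=19) = 19; EF_Task 6 = 19+8 = 27
Expected project duration μ = 27 hours. Critical path: Task 1 → Task 3 → Task 5 → Task 6.

Variance along critical path = 11.111 + 2.778 + 1.778 + 1.778 = 17.444
σ = √17.444 = 4.177 hours

4.18 hours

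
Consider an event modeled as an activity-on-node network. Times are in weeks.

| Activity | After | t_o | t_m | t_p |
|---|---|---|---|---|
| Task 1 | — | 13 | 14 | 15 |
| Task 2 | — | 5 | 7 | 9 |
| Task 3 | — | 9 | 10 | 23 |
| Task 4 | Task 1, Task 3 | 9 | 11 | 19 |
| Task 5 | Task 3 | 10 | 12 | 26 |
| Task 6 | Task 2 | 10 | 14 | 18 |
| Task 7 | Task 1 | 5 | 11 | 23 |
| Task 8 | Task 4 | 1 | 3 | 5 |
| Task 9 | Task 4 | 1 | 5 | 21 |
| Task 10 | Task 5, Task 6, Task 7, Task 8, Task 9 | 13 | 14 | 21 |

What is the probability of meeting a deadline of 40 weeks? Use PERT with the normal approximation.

0.022

te_Task 1 = (13 + 4·14 + 15)/6 = 84/6 = 14; σ²_Task 1 = ((15−13)/6)² = 0.111
te_Task 2 = (5 + 4·7 + 9)/6 = 42/6 = 7; σ²_Task 2 = ((9−5)/6)² = 0.444
te_Task 3 = (9 + 4·10 + 23)/6 = 72/6 = 12; σ²_Task 3 = ((23−9)/6)² = 5.444
te_Task 4 = (9 + 4·11 + 19)/6 = 72/6 = 12; σ²_Task 4 = ((19−9)/6)² = 2.778
te_Task 5 = (10 + 4·12 + 26)/6 = 84/6 = 14; σ²_Task 5 = ((26−10)/6)² = 7.111
te_Task 6 = (10 + 4·14 + 18)/6 = 84/6 = 14; σ²_Task 6 = ((18−10)/6)² = 1.778
te_Task 7 = (5 + 4·11 + 23)/6 = 72/6 = 12; σ²_Task 7 = ((23−5)/6)² = 9.000
te_Task 8 = (1 + 4·3 + 5)/6 = 18/6 = 3; σ²_Task 8 = ((5−1)/6)² = 0.444
te_Task 9 = (1 + 4·5 + 21)/6 = 42/6 = 7; σ²_Task 9 = ((21−1)/6)² = 11.111
te_Task 10 = (13 + 4·14 + 21)/6 = 90/6 = 15; σ²_Task 10 = ((21−13)/6)² = 1.778

Forward pass:
ES_Task 1 = 0; EF_Task 1 = 14
ES_Task 2 = 0; EF_Task 2 = 7
ES_Task 3 = 0; EF_Task 3 = 12
ES_Task 4 = max(EF_Task 1=14, EF_Task 3=12) = 14; EF_Task 4 = 14+12 = 26
ES_Task 5 = 12; EF_Task 5 = 12+14 = 26
ES_Task 6 = 7; EF_Task 6 = 7+14 = 21
ES_Task 7 = 14; EF_Task 7 = 14+12 = 26
ES_Task 8 = 26; EF_Task 8 = 26+3 = 29
ES_Task 9 = 26; EF_Task 9 = 26+7 = 33
ES_Task 10 = max(EF_Task 5=26, EF_Task 6=21, EF_Task 7=26, EF_Task 8=29, EF_Task 9=33) = 33; EF_Task 10 = 33+15 = 48
Expected project duration μ = 48 weeks. Critical path: Task 1 → Task 4 → Task 9 → Task 10.

Variance along critical path = 0.111 + 2.778 + 11.111 + 1.778 = 15.778; σ = √15.778 = 3.972 weeks.
Z = (40 − 48) / 3.972 = -2.014
P(T ≤ 40) = Φ(-2.014) ≈ 0.022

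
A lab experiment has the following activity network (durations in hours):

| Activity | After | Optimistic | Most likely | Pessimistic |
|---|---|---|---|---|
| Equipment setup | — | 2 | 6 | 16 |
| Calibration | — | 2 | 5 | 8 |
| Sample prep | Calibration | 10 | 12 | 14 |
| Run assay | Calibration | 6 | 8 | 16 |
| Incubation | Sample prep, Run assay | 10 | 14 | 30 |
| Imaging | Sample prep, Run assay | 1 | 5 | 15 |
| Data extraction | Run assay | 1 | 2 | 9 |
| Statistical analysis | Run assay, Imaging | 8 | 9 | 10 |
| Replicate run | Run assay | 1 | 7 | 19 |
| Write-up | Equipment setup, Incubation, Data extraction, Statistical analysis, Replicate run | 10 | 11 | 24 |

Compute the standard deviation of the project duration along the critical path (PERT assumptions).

4.24 hours

te_Equipment setup = (2 + 4·6 + 16)/6 = 42/6 = 7; σ²_Equipment setup = ((16−2)/6)² = 5.444
te_Calibration = (2 + 4·5 + 8)/6 = 30/6 = 5; σ²_Calibration = ((8−2)/6)² = 1.000
te_Sample prep = (10 + 4·12 + 14)/6 = 72/6 = 12; σ²_Sample prep = ((14−10)/6)² = 0.444
te_Run assay = (6 + 4·8 + 16)/6 = 54/6 = 9; σ²_Run assay = ((16−6)/6)² = 2.778
te_Incubation = (10 + 4·14 + 30)/6 = 96/6 = 16; σ²_Incubation = ((30−10)/6)² = 11.111
te_Imaging = (1 + 4·5 + 15)/6 = 36/6 = 6; σ²_Imaging = ((15−1)/6)² = 5.444
te_Data extraction = (1 + 4·2 + 9)/6 = 18/6 = 3; σ²_Data extraction = ((9−1)/6)² = 1.778
te_Statistical analysis = (8 + 4·9 + 10)/6 = 54/6 = 9; σ²_Statistical analysis = ((10−8)/6)² = 0.111
te_Replicate run = (1 + 4·7 + 19)/6 = 48/6 = 8; σ²_Replicate run = ((19−1)/6)² = 9.000
te_Write-up = (10 + 4·11 + 24)/6 = 78/6 = 13; σ²_Write-up = ((24−10)/6)² = 5.444

Forward pass:
ES_Equipment setup = 0; EF_Equipment setup = 7
ES_Calibration = 0; EF_Calibration = 5
ES_Sample prep = 5; EF_Sample prep = 5+12 = 17
ES_Run assay = 5; EF_Run assay = 5+9 = 14
ES_Incubation = max(EF_Sample prep=17, EF_Run assay=14) = 17; EF_Incubation = 17+16 = 33
ES_Imaging = max(EF_Sample prep=17, EF_Run assay=14) = 17; EF_Imaging = 17+6 = 23
ES_Data extraction = 14; EF_Data extraction = 14+3 = 17
ES_Statistical analysis = max(EF_Run assay=14, EF_Imaging=23) = 23; EF_Statistical analysis = 23+9 = 32
ES_Replicate run = 14; EF_Replicate run = 14+8 = 22
ES_Write-up = max(EF_Equipment setup=7, EF_Incubation=33, EF_Data extraction=17, EF_Statistical analysis=32, EF_Replicate run=22) = 33; EF_Write-up = 33+13 = 46
Expected project duration μ = 46 hours. Critical path: Calibration → Sample prep → Incubation → Write-up.

Variance along critical path = 1.000 + 0.444 + 11.111 + 5.444 = 18.000
σ = √18.000 = 4.243 hours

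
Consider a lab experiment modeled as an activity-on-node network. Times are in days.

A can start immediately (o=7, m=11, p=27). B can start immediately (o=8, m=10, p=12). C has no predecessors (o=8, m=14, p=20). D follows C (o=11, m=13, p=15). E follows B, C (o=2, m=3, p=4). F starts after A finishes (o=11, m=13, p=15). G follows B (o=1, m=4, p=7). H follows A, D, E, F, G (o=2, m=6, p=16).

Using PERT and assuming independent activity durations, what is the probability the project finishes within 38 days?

te_A = (7 + 4·11 + 27)/6 = 78/6 = 13; σ²_A = ((27−7)/6)² = 11.111
te_B = (8 + 4·10 + 12)/6 = 60/6 = 10; σ²_B = ((12−8)/6)² = 0.444
te_C = (8 + 4·14 + 20)/6 = 84/6 = 14; σ²_C = ((20−8)/6)² = 4.000
te_D = (11 + 4·13 + 15)/6 = 78/6 = 13; σ²_D = ((15−11)/6)² = 0.444
te_E = (2 + 4·3 + 4)/6 = 18/6 = 3; σ²_E = ((4−2)/6)² = 0.111
te_F = (11 + 4·13 + 15)/6 = 78/6 = 13; σ²_F = ((15−11)/6)² = 0.444
te_G = (1 + 4·4 + 7)/6 = 24/6 = 4; σ²_G = ((7−1)/6)² = 1.000
te_H = (2 + 4·6 + 16)/6 = 42/6 = 7; σ²_H = ((16−2)/6)² = 5.444

Forward pass:
ES_A = 0; EF_A = 13
ES_B = 0; EF_B = 10
ES_C = 0; EF_C = 14
ES_D = 14; EF_D = 14+13 = 27
ES_E = max(EF_B=10, EF_C=14) = 14; EF_E = 14+3 = 17
ES_F = 13; EF_F = 13+13 = 26
ES_G = 10; EF_G = 10+4 = 14
ES_H = max(EF_A=13, EF_D=27, EF_E=17, EF_F=26, EF_G=14) = 27; EF_H = 27+7 = 34
Expected project duration μ = 34 days. Critical path: C → D → H.

Variance along critical path = 4.000 + 0.444 + 5.444 = 9.889; σ = √9.889 = 3.145 days.
Z = (38 − 34) / 3.145 = 1.272
P(T ≤ 38) = Φ(1.272) ≈ 0.898

0.898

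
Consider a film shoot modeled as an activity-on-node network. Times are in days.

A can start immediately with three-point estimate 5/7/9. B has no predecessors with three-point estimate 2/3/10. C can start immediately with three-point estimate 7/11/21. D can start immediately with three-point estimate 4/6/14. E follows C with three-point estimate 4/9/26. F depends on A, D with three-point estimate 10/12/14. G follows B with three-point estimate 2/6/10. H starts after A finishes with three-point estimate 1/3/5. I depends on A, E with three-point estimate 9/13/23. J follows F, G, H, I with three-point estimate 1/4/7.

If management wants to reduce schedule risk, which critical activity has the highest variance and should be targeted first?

E

te_A = (5 + 4·7 + 9)/6 = 42/6 = 7; σ²_A = ((9−5)/6)² = 0.444
te_B = (2 + 4·3 + 10)/6 = 24/6 = 4; σ²_B = ((10−2)/6)² = 1.778
te_C = (7 + 4·11 + 21)/6 = 72/6 = 12; σ²_C = ((21−7)/6)² = 5.444
te_D = (4 + 4·6 + 14)/6 = 42/6 = 7; σ²_D = ((14−4)/6)² = 2.778
te_E = (4 + 4·9 + 26)/6 = 66/6 = 11; σ²_E = ((26−4)/6)² = 13.444
te_F = (10 + 4·12 + 14)/6 = 72/6 = 12; σ²_F = ((14−10)/6)² = 0.444
te_G = (2 + 4·6 + 10)/6 = 36/6 = 6; σ²_G = ((10−2)/6)² = 1.778
te_H = (1 + 4·3 + 5)/6 = 18/6 = 3; σ²_H = ((5−1)/6)² = 0.444
te_I = (9 + 4·13 + 23)/6 = 84/6 = 14; σ²_I = ((23−9)/6)² = 5.444
te_J = (1 + 4·4 + 7)/6 = 24/6 = 4; σ²_J = ((7−1)/6)² = 1.000

Forward pass:
ES_A = 0; EF_A = 7
ES_B = 0; EF_B = 4
ES_C = 0; EF_C = 12
ES_D = 0; EF_D = 7
ES_E = 12; EF_E = 12+11 = 23
ES_F = max(EF_A=7, EF_D=7) = 7; EF_F = 7+12 = 19
ES_G = 4; EF_G = 4+6 = 10
ES_H = 7; EF_H = 7+3 = 10
ES_I = max(EF_A=7, EF_E=23) = 23; EF_I = 23+14 = 37
ES_J = max(EF_F=19, EF_G=10, EF_H=10, EF_I=37) = 37; EF_J = 37+4 = 41
Expected project duration μ = 41 days. Critical path: C → E → I → J.

Variances on critical path: σ²_C=5.444, σ²_E=13.444, σ²_I=5.444, σ²_J=1.000.
Largest is σ²_E = 13.444.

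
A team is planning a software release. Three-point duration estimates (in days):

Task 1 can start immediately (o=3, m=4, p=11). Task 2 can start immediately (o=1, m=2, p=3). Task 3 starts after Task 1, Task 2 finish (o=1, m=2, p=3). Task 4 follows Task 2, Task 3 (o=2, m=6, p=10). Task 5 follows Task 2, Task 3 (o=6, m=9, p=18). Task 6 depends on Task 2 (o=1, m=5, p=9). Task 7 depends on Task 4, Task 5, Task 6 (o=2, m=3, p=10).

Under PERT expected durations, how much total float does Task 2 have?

3 days

te_Task 1 = (3 + 4·4 + 11)/6 = 30/6 = 5
te_Task 2 = (1 + 4·2 + 3)/6 = 12/6 = 2
te_Task 3 = (1 + 4·2 + 3)/6 = 12/6 = 2
te_Task 4 = (2 + 4·6 + 10)/6 = 36/6 = 6
te_Task 5 = (6 + 4·9 + 18)/6 = 60/6 = 10
te_Task 6 = (1 + 4·5 + 9)/6 = 30/6 = 5
te_Task 7 = (2 + 4·3 + 10)/6 = 24/6 = 4

Forward pass:
ES_Task 1 = 0; EF_Task 1 = 5
ES_Task 2 = 0; EF_Task 2 = 2
ES_Task 3 = max(EF_Task 1=5, EF_Task 2=2) = 5; EF_Task 3 = 5+2 = 7
ES_Task 4 = max(EF_Task 2=2, EF_Task 3=7) = 7; EF_Task 4 = 7+6 = 13
ES_Task 5 = max(EF_Task 2=2, EF_Task 3=7) = 7; EF_Task 5 = 7+10 = 17
ES_Task 6 = 2; EF_Task 6 = 2+5 = 7
ES_Task 7 = max(EF_Task 4=13, EF_Task 5=17, EF_Task 6=7) = 17; EF_Task 7 = 17+4 = 21
Expected project duration μ = 21 days. Critical path: Task 1 → Task 3 → Task 5 → Task 7.

Backward pass:
LF_Task 7 = 21; LS_Task 7 = 21−4 = 17
LF_Task 6 = LS_Task 7 = 17; LS_Task 6 = 17−5 = 12
LF_Task 5 = LS_Task 7 = 17; LS_Task 5 = 17−10 = 7
LF_Task 4 = LS_Task 7 = 17; LS_Task 4 = 17−6 = 11
LF_Task 3 = min(LS_Task 4=11, LS_Task 5=7) = 7; LS_Task 3 = 7−2 = 5
LF_Task 2 = min(LS_Task 3=5, LS_Task 4=11, LS_Task 5=7, LS_Task 6=12) = 5; LS_Task 2 = 5−2 = 3
LF_Task 1 = LS_Task 3 = 5; LS_Task 1 = 5−5 = 0
Slack_Task 2 = LS_Task 2 − ES_Task 2 = 3 − 0 = 3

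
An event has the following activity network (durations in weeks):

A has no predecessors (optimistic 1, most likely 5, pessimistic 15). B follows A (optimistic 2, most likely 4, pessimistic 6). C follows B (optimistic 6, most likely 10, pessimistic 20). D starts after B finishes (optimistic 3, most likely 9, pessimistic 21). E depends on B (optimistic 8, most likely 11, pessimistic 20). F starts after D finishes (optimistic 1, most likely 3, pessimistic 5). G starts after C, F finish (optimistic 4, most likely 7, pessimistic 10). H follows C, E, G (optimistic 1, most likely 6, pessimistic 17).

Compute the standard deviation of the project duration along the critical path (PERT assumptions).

te_A = (1 + 4·5 + 15)/6 = 36/6 = 6; σ²_A = ((15−1)/6)² = 5.444
te_B = (2 + 4·4 + 6)/6 = 24/6 = 4; σ²_B = ((6−2)/6)² = 0.444
te_C = (6 + 4·10 + 20)/6 = 66/6 = 11; σ²_C = ((20−6)/6)² = 5.444
te_D = (3 + 4·9 + 21)/6 = 60/6 = 10; σ²_D = ((21−3)/6)² = 9.000
te_E = (8 + 4·11 + 20)/6 = 72/6 = 12; σ²_E = ((20−8)/6)² = 4.000
te_F = (1 + 4·3 + 5)/6 = 18/6 = 3; σ²_F = ((5−1)/6)² = 0.444
te_G = (4 + 4·7 + 10)/6 = 42/6 = 7; σ²_G = ((10−4)/6)² = 1.000
te_H = (1 + 4·6 + 17)/6 = 42/6 = 7; σ²_H = ((17−1)/6)² = 7.111

Forward pass:
ES_A = 0; EF_A = 6
ES_B = 6; EF_B = 6+4 = 10
ES_C = 10; EF_C = 10+11 = 21
ES_D = 10; EF_D = 10+10 = 20
ES_E = 10; EF_E = 10+12 = 22
ES_F = 20; EF_F = 20+3 = 23
ES_G = max(EF_C=21, EF_F=23) = 23; EF_G = 23+7 = 30
ES_H = max(EF_C=21, EF_E=22, EF_G=30) = 30; EF_H = 30+7 = 37
Expected project duration μ = 37 weeks. Critical path: A → B → D → F → G → H.

Variance along critical path = 5.444 + 0.444 + 9.000 + 0.444 + 1.000 + 7.111 = 23.444
σ = √23.444 = 4.842 weeks

4.84 weeks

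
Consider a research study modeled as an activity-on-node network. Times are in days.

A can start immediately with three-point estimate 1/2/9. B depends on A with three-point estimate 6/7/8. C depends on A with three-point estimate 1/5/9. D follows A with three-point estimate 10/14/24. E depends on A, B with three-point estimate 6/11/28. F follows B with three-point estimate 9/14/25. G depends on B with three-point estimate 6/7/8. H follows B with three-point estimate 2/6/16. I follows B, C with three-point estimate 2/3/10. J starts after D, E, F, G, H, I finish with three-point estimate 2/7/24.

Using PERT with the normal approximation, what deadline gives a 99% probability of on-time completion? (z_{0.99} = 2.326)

45.0 days

te_A = (1 + 4·2 + 9)/6 = 18/6 = 3; σ²_A = ((9−1)/6)² = 1.778
te_B = (6 + 4·7 + 8)/6 = 42/6 = 7; σ²_B = ((8−6)/6)² = 0.111
te_C = (1 + 4·5 + 9)/6 = 30/6 = 5; σ²_C = ((9−1)/6)² = 1.778
te_D = (10 + 4·14 + 24)/6 = 90/6 = 15; σ²_D = ((24−10)/6)² = 5.444
te_E = (6 + 4·11 + 28)/6 = 78/6 = 13; σ²_E = ((28−6)/6)² = 13.444
te_F = (9 + 4·14 + 25)/6 = 90/6 = 15; σ²_F = ((25−9)/6)² = 7.111
te_G = (6 + 4·7 + 8)/6 = 42/6 = 7; σ²_G = ((8−6)/6)² = 0.111
te_H = (2 + 4·6 + 16)/6 = 42/6 = 7; σ²_H = ((16−2)/6)² = 5.444
te_I = (2 + 4·3 + 10)/6 = 24/6 = 4; σ²_I = ((10−2)/6)² = 1.778
te_J = (2 + 4·7 + 24)/6 = 54/6 = 9; σ²_J = ((24−2)/6)² = 13.444

Forward pass:
ES_A = 0; EF_A = 3
ES_B = 3; EF_B = 3+7 = 10
ES_C = 3; EF_C = 3+5 = 8
ES_D = 3; EF_D = 3+15 = 18
ES_E = max(EF_A=3, EF_B=10) = 10; EF_E = 10+13 = 23
ES_F = 10; EF_F = 10+15 = 25
ES_G = 10; EF_G = 10+7 = 17
ES_H = 10; EF_H = 10+7 = 17
ES_I = max(EF_B=10, EF_C=8) = 10; EF_I = 10+4 = 14
ES_J = max(EF_D=18, EF_E=23, EF_F=25, EF_G=17, EF_H=17, EF_I=14) = 25; EF_J = 25+9 = 34
Expected project duration μ = 34 days. Critical path: A → B → F → J.

Variance along critical path = 1.778 + 0.111 + 7.111 + 13.444 = 22.444; σ = 4.738 days.
D = μ + z·σ = 34 + 2.326·4.738 = 45.0 days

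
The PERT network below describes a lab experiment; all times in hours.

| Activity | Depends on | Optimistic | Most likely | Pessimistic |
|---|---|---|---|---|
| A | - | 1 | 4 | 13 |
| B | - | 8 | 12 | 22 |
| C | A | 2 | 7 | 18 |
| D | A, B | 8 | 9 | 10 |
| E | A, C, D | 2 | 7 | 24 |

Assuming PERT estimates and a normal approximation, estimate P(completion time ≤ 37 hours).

0.916

te_A = (1 + 4·4 + 13)/6 = 30/6 = 5; σ²_A = ((13−1)/6)² = 4.000
te_B = (8 + 4·12 + 22)/6 = 78/6 = 13; σ²_B = ((22−8)/6)² = 5.444
te_C = (2 + 4·7 + 18)/6 = 48/6 = 8; σ²_C = ((18−2)/6)² = 7.111
te_D = (8 + 4·9 + 10)/6 = 54/6 = 9; σ²_D = ((10−8)/6)² = 0.111
te_E = (2 + 4·7 + 24)/6 = 54/6 = 9; σ²_E = ((24−2)/6)² = 13.444

Forward pass:
ES_A = 0; EF_A = 5
ES_B = 0; EF_B = 13
ES_C = 5; EF_C = 5+8 = 13
ES_D = max(EF_A=5, EF_B=13) = 13; EF_D = 13+9 = 22
ES_E = max(EF_A=5, EF_C=13, EF_D=22) = 22; EF_E = 22+9 = 31
Expected project duration μ = 31 hours. Critical path: B → D → E.

Variance along critical path = 5.444 + 0.111 + 13.444 = 19.000; σ = √19.000 = 4.359 hours.
Z = (37 − 31) / 4.359 = 1.376
P(T ≤ 37) = Φ(1.376) ≈ 0.916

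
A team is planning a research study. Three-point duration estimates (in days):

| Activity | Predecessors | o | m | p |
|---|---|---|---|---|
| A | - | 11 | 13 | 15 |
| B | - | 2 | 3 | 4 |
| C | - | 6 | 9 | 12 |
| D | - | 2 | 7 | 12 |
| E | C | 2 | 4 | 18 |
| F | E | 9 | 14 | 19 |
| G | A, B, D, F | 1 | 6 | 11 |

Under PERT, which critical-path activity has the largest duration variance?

E

te_A = (11 + 4·13 + 15)/6 = 78/6 = 13; σ²_A = ((15−11)/6)² = 0.444
te_B = (2 + 4·3 + 4)/6 = 18/6 = 3; σ²_B = ((4−2)/6)² = 0.111
te_C = (6 + 4·9 + 12)/6 = 54/6 = 9; σ²_C = ((12−6)/6)² = 1.000
te_D = (2 + 4·7 + 12)/6 = 42/6 = 7; σ²_D = ((12−2)/6)² = 2.778
te_E = (2 + 4·4 + 18)/6 = 36/6 = 6; σ²_E = ((18−2)/6)² = 7.111
te_F = (9 + 4·14 + 19)/6 = 84/6 = 14; σ²_F = ((19−9)/6)² = 2.778
te_G = (1 + 4·6 + 11)/6 = 36/6 = 6; σ²_G = ((11−1)/6)² = 2.778

Forward pass:
ES_A = 0; EF_A = 13
ES_B = 0; EF_B = 3
ES_C = 0; EF_C = 9
ES_D = 0; EF_D = 7
ES_E = 9; EF_E = 9+6 = 15
ES_F = 15; EF_F = 15+14 = 29
ES_G = max(EF_A=13, EF_B=3, EF_D=7, EF_F=29) = 29; EF_G = 29+6 = 35
Expected project duration μ = 35 days. Critical path: C → E → F → G.

Variances on critical path: σ²_C=1.000, σ²_E=7.111, σ²_F=2.778, σ²_G=2.778.
Largest is σ²_E = 7.111.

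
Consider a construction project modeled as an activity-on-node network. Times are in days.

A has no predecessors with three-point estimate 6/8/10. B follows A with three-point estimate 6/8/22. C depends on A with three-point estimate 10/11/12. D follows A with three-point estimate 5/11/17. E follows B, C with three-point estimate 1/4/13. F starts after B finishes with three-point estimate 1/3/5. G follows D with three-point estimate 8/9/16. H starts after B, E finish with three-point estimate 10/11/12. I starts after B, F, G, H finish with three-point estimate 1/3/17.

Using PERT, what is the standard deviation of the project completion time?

3.43 days

te_A = (6 + 4·8 + 10)/6 = 48/6 = 8; σ²_A = ((10−6)/6)² = 0.444
te_B = (6 + 4·8 + 22)/6 = 60/6 = 10; σ²_B = ((22−6)/6)² = 7.111
te_C = (10 + 4·11 + 12)/6 = 66/6 = 11; σ²_C = ((12−10)/6)² = 0.111
te_D = (5 + 4·11 + 17)/6 = 66/6 = 11; σ²_D = ((17−5)/6)² = 4.000
te_E = (1 + 4·4 + 13)/6 = 30/6 = 5; σ²_E = ((13−1)/6)² = 4.000
te_F = (1 + 4·3 + 5)/6 = 18/6 = 3; σ²_F = ((5−1)/6)² = 0.444
te_G = (8 + 4·9 + 16)/6 = 60/6 = 10; σ²_G = ((16−8)/6)² = 1.778
te_H = (10 + 4·11 + 12)/6 = 66/6 = 11; σ²_H = ((12−10)/6)² = 0.111
te_I = (1 + 4·3 + 17)/6 = 30/6 = 5; σ²_I = ((17−1)/6)² = 7.111

Forward pass:
ES_A = 0; EF_A = 8
ES_B = 8; EF_B = 8+10 = 18
ES_C = 8; EF_C = 8+11 = 19
ES_D = 8; EF_D = 8+11 = 19
ES_E = max(EF_B=18, EF_C=19) = 19; EF_E = 19+5 = 24
ES_F = 18; EF_F = 18+3 = 21
ES_G = 19; EF_G = 19+10 = 29
ES_H = max(EF_B=18, EF_E=24) = 24; EF_H = 24+11 = 35
ES_I = max(EF_B=18, EF_F=21, EF_G=29, EF_H=35) = 35; EF_I = 35+5 = 40
Expected project duration μ = 40 days. Critical path: A → C → E → H → I.

Variance along critical path = 0.444 + 0.111 + 4.000 + 0.111 + 7.111 = 11.778
σ = √11.778 = 3.432 days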